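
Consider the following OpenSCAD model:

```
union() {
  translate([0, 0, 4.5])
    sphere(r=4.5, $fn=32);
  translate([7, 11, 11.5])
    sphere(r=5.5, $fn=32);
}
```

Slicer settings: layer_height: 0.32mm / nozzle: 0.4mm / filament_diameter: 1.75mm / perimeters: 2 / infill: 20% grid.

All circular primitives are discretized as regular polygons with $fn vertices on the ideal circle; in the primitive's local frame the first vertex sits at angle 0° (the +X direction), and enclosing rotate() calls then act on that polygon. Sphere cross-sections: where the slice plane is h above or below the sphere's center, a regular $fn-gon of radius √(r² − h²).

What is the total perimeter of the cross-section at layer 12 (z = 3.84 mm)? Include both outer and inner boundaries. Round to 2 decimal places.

27.92 mm

At z = 3.84 mm: the sphere: section is a regular 32-gon, circumradius = √(r²−h²) = √(4.5²−0.66²) = 4.451 (perimeter = 2·32·4.451·sin(180°/32) = 27.92 mm); the sphere at (7, 11) is absent (|z−center|=7.660 > r=5.5); Combining (union): only the r=4.5 sphere is present, so the union is just that shape — boundary = 27.92 mm. Overall, the cross-section is a single solid region. Total boundary length (outer) = 27.92 mm.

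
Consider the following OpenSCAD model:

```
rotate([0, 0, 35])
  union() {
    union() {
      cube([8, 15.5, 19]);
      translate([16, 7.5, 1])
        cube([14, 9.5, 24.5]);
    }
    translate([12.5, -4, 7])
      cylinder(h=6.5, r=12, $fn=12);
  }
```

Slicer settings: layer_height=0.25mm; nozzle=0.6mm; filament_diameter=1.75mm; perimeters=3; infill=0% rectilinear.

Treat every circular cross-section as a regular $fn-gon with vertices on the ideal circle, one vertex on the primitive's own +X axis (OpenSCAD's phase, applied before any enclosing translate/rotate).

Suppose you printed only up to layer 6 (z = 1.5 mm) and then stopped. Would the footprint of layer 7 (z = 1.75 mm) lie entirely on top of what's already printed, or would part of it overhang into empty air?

entirely on top

Compare the two slices. At z = 1.5: the 8×15.5 cube contributes its full rectangle (area 124.00 mm²); the cube at (16, 7.5) is present — its section is the full 14×9.5 rectangle (area 133.00 mm²); Combining (union): the 2 present regions are separate (no shared area or edge), so areas and boundary lengths simply add and each stays a separate island — area = 257.00 mm²; the cylinder at (12.5, -4) does not reach this height (z outside [7, 13.5]); Taking the union: only that combined region is present, so the union is just that shape — area = 257.00 mm²; (rotated 35° about Z; rotation is an isometry so areas/perimeters/island counts are preserved). At z = 1.75: the 8×15.5 cube contributes its full rectangle (area 124.00 mm²); the 14×9.5 cube at (16, 7.5) contributes its full rectangle (area 133.00 mm²); Combining (union): the 2 present regions are separate (no shared area or edge), so areas and boundary lengths simply add and each stays a separate island — area = 257.00 mm²; the cylinder at (12.5, -4) is not intersected at this z (z outside [7, 13.5]); Combining (union): only that combined region is present, so the union is just that shape — area = 257.00 mm²; (whole slice rotated 35° about Z — lengths, areas and connectivity unchanged). Checking containment: the cross-section at z = 1.75 is a subset of the cross-section at z = 1.5.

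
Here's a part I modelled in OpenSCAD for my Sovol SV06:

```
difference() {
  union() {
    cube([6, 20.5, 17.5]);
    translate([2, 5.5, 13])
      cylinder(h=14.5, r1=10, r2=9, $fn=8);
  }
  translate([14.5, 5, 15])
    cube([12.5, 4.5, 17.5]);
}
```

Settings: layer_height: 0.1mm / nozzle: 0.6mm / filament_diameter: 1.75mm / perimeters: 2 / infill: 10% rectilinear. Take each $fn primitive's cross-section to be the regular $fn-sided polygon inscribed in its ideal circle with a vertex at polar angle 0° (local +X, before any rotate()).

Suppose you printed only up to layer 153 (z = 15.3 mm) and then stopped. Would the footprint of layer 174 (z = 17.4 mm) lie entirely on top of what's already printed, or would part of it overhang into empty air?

entirely on top

Compare the two slices. At z = 15.3: the 6×20.5 cube contributes its full rectangle (area 123.00 mm²); the cone at (2, 5.5) (r1=10→r2=9) has section circumradius 9.841 here — a regular 8-gon (area = (8/2)·9.841²·sin(360°/8) = 273.94 mm²); Combining (union): the regions partially overlap — summed areas 396.94 mm² minus the doubly-counted overlap 87.91 mm² gives 309.03 mm² — area = 309.03 mm²; the cube at (14.5, 5) (footprint 12.5×4.5) is included at this height (area 56.25 mm²); After the difference (first − rest): starting from that combined region (309.03 mm²), the 12.5×4.5 cube at (14.5, 5) misses the remaining region (no effect) — area = 309.03 mm². At z = 17.4: the 6×20.5 cube contributes its full rectangle (area 123.00 mm²); the cone at (2, 5.5) contributes a regular 8-gon of circumradius 9.697 (interpolated between r1=10 and r2=9 at t=0.303) (area = (8/2)·9.697²·sin(360°/8) = 265.94 mm²); Taking the union: the regions partially overlap — summed areas 388.94 mm² minus the doubly-counted overlap 87.04 mm² gives 301.90 mm² — area = 301.90 mm²; the 12.5×4.5 cube at (14.5, 5) contributes its full rectangle (area 56.25 mm²); Taking the first minus the rest: starting from the result so far (301.90 mm²), the 12.5×4.5 cube at (14.5, 5) misses the remaining region (no effect) — area = 301.90 mm². Checking containment: the cross-section at z = 17.4 is a subset of the cross-section at z = 15.3.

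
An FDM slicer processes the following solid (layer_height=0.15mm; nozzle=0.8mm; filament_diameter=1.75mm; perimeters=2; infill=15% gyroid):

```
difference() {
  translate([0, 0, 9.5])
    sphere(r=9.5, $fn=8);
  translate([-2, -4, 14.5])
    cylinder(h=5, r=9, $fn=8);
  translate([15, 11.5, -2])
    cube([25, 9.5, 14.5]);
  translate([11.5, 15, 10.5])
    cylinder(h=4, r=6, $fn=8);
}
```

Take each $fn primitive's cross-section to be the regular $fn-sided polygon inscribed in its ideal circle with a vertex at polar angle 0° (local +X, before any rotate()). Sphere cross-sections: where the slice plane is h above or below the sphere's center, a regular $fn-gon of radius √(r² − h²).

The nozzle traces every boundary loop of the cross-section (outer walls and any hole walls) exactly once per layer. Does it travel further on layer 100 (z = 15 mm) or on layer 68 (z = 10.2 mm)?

Layer 100 (z = 15): the sphere: section is a regular 8-gon, circumradius = √(r²−h²) = √(9.5²−5.5²) = 7.746 (perimeter = 2·8·7.746·sin(180°/8) = 47.43 mm); the r=9 cylinder at (-2, -4) gives a regular 8-gon of circumradius 9 (constant along its height) (perimeter = 2·8·9.000·sin(180°/8) = 55.11 mm); the cube at (15, 11.5) is not intersected at this z (z outside [-2, 12.5]); the cylinder at (11.5, 15) does not reach this height (z outside [10.5, 14.5]); Subtracting the remaining from the first: starting from the r=9.5 sphere, the r=9 cylinder at (-2, -4) partially overlaps it — only the 126.13 mm² overlap (of its 229.10 mm²) is removed, clipping the outline — boundary = 40.82 mm. So its perimeter = 40.82 mm. Layer 68 (z = 10.2): the r=9.5 sphere contributes a regular 8-gon of circumradius √(9.5²−0.7²) = 9.474 (perimeter = 2·8·9.474·sin(180°/8) = 58.01 mm); the cylinder at (-2, -4) is not intersected at this z (z outside [14.5, 19.5]); the cube at (15, 11.5) is present — its section is the full 25×9.5 rectangle (perimeter 69.00 mm); the cylinder at (11.5, 15) is not intersected at this z (z outside [10.5, 14.5]); Taking the first minus the rest: starting from the r=9.5 sphere, the 25×9.5 cube at (15, 11.5) misses the remaining region (no effect) — boundary = 58.01 mm. So its perimeter = 58.01 mm. Layer 68 is larger (58.01 vs 40.82 mm).

layer 68 (z = 10.2 mm)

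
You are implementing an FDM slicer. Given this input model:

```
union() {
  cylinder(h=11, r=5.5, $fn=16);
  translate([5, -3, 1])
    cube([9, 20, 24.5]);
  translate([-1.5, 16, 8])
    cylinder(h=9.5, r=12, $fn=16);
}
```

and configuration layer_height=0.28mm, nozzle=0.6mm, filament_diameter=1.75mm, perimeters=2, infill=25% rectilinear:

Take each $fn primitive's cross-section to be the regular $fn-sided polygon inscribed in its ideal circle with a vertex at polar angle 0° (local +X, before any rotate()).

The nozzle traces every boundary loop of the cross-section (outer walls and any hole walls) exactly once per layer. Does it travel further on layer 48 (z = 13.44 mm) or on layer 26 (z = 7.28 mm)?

Layer 48 (z = 13.44): the cylinder is absent (z outside [0, 11]); the cube at (5, -3) (footprint 9×20) is included at this height (perimeter 58.00 mm); the r=12 cylinder at (-1.5, 16) contributes a regular 16-gon of circumradius 12 (perimeter = 2·16·12.000·sin(180°/16) = 74.91 mm); Combining (union): the regions partially overlap (shared area 42.67 mm²), so the edge portions inside another operand are dropped and the merged outline is re-measured after clipping — boundary = 104.03 mm. So its perimeter = 104.03 mm. Layer 26 (z = 7.28): the r=5.5 cylinder contributes a regular 16-gon of circumradius 5.5 (perimeter = 2·16·5.500·sin(180°/16) = 34.34 mm); the cube at (5, -3) is present — its section is the full 9×20 rectangle (perimeter 58.00 mm); the cylinder at (-1.5, 16) is absent (z outside [8, 17.5]); Taking the union: the regions partially overlap (shared area 1.23 mm²), so the edge portions inside another operand are dropped and the merged outline is re-measured after clipping — boundary = 83.30 mm. So its perimeter = 83.30 mm. Layer 48 is larger (104.03 vs 83.30 mm).

layer 48 (z = 13.44 mm)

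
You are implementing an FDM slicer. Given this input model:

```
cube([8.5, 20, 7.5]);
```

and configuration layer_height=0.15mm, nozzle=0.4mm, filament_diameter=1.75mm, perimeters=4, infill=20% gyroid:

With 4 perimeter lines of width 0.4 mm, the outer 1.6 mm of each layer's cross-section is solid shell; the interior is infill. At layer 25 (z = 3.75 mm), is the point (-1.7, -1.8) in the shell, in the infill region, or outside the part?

outside

At z = 3.75 mm: the cube is present — its section is the full 8.5×20 rectangle. Overall, the cross-section is a single solid region. The nearest boundary edge runs (0.00, 0.00)→(8.50, 0.00); distance from the point to it = 2.48 mm. The point is not inside any of the regions above, so it lies outside the cross-section (2.48 mm from the nearest boundary).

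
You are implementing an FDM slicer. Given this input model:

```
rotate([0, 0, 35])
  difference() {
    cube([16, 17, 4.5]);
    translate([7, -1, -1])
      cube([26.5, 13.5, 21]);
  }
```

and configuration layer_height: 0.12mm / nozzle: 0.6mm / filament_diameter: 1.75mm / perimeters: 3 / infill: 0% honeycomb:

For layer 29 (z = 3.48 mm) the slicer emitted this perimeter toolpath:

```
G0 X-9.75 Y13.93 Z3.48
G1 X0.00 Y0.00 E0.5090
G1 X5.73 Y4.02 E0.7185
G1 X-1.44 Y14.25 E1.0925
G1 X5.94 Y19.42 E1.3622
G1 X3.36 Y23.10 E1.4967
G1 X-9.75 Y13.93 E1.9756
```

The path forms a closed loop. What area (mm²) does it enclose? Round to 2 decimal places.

Apply the shoelace formula to the sequence of (X, Y) vertices; enclosed area = 159.41 mm².

159.41 mm²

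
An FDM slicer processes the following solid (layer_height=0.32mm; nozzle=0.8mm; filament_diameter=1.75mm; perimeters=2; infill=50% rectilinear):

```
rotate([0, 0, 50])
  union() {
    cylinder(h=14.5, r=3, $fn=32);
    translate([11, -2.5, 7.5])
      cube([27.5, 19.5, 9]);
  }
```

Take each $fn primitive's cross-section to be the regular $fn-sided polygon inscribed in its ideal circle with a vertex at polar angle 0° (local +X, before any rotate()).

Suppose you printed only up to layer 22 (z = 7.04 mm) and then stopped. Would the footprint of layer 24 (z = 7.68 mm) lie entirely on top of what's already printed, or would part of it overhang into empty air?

part overhangs

Compare the two slices. At z = 7.04: the r=3 cylinder contributes a regular 32-gon of circumradius 3 (area = (32/2)·3.000²·sin(360°/32) = 28.09 mm²); the cube at (11, -2.5) is not intersected at this z (z outside [7.5, 16.5]); Combining (union): only the r=3 cylinder is present, so the union is just that shape — area = 28.09 mm²; (rotated 50° about Z; rotation is an isometry so areas/perimeters/island counts are preserved). At z = 7.68: the r=3 cylinder contributes a regular 32-gon of circumradius 3 (area = (32/2)·3.000²·sin(360°/32) = 28.09 mm²); the 27.5×19.5 cube at (11, -2.5) contributes its full rectangle (area 536.25 mm²); Taking the union: the 2 present regions are separate (no shared area or edge), so areas and boundary lengths simply add and each stays a separate island — area = 564.34 mm²; (rotated 50° about Z; rotation is an isometry so areas/perimeters/island counts are preserved). Checking containment: at z = 7.68 the cross-section extends beyond the z = 7.04 cross-section by about 536.25 mm².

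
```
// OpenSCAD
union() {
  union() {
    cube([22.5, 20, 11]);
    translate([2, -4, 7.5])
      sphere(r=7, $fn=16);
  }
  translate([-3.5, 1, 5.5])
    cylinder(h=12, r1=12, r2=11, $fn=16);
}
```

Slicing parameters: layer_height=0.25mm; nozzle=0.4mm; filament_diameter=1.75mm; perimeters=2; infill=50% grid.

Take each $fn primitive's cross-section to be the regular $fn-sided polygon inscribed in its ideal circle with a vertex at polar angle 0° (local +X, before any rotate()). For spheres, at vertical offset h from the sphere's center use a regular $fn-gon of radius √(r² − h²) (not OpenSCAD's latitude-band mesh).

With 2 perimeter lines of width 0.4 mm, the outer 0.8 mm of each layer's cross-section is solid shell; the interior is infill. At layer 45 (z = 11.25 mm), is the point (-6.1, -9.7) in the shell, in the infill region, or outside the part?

At z = 11.25 mm: the cube is absent (z outside [0, 11]); the r=7 sphere at (2, -4) slices to a regular 16-gon of circumradius 5.911 (√(r²−h²) with h=3.75 from center); Taking the union: only the r=7 sphere at (2, -4) is present, so the union is just that shape — 1 connected region; the cone at (-3.5, 1): at t=0.479 of its height the radius interpolates to r₁+(r₂−r₁)t = 11.521, giving a regular 16-gon of that circumradius; Taking the union: the regions partially overlap (shared area 92.56 mm²), so overlapping operands fuse into one piece — 1 connected region. Overall, the cross-section is a single solid region. The nearest boundary edge runs (-3.50, -10.52)→(-7.91, -9.64); distance from the point to it = 0.30 mm. The point is inside the cross-section, 0.30 mm from the nearest boundary — within the 0.8 mm shell band (2 × 0.4).

shell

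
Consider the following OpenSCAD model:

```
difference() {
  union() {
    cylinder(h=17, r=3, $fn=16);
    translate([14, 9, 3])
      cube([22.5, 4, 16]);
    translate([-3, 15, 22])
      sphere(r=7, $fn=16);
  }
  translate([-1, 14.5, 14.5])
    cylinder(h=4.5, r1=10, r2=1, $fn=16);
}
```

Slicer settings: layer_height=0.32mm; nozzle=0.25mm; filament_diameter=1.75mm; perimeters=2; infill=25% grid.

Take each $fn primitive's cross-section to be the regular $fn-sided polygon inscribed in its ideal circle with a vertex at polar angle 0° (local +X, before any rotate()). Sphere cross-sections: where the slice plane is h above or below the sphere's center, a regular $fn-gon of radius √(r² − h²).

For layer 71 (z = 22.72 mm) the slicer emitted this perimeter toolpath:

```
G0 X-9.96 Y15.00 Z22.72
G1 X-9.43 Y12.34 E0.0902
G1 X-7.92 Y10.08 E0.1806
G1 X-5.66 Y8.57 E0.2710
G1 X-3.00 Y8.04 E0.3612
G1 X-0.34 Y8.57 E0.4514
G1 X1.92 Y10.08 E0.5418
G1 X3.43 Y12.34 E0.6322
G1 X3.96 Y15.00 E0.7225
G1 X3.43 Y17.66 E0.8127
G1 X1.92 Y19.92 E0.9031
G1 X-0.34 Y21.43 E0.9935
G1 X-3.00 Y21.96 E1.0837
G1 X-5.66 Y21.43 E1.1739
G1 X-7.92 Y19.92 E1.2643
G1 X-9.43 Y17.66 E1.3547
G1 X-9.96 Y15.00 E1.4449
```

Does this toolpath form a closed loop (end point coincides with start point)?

Start point (G0): (-9.96, 15.00). End point (last G1): the path returns to the start — closed.

yes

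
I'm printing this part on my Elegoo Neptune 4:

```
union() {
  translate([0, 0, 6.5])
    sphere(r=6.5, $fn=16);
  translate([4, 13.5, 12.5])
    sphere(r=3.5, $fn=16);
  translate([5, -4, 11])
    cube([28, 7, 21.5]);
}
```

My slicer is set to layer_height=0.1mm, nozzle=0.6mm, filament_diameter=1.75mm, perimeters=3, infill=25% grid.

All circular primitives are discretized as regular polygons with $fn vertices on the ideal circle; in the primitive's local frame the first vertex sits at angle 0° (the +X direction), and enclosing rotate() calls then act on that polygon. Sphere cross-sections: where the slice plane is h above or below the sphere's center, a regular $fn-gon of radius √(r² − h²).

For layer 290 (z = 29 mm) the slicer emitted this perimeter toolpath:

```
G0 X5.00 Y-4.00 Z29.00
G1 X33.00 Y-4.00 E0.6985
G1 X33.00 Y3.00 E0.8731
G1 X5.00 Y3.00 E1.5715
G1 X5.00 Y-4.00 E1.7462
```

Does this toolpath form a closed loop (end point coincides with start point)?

yes

Start point (G0): (5.00, -4.00). End point (last G1): the path returns to the start — closed.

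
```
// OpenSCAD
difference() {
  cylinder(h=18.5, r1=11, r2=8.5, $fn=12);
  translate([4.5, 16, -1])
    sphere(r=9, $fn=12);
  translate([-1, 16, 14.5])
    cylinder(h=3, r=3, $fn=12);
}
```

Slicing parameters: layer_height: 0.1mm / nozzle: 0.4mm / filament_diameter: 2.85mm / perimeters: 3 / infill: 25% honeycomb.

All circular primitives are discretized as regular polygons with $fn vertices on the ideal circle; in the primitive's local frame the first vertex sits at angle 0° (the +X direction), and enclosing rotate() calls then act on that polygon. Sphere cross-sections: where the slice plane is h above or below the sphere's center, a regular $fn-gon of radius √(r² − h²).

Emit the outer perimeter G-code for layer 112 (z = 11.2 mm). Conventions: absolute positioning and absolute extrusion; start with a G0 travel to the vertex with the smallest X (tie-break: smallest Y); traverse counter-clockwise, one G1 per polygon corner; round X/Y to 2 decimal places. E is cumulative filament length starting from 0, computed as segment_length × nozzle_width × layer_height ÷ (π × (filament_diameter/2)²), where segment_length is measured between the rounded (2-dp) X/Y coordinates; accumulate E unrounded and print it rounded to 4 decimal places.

At z = 11.2 mm: the cone (r1=11→r2=8.5) has section circumradius 9.486 here — a regular 12-gon; the sphere at (4.5, 16) is absent (|z−center|=12.200 > r=9); the cylinder at (-1, 16) is absent (z outside [14.5, 17.5]); After the difference (first − rest): none of the subtracted shapes is present at this height, so the cone is unchanged — 1 connected region. The outline is a single polygon with 12 vertices. Extrusion per mm of travel: 0.4 × 0.1 / (π × 1.425²) = 0.006270. Accumulating E over each segment gives final E = 0.3696.

G0 X-9.49 Y0.00 Z11.20
G1 X-8.22 Y-4.74 E0.0308
G1 X-4.74 Y-8.22 E0.0616
G1 X0.00 Y-9.49 E0.0924
G1 X4.74 Y-8.22 E0.1232
G1 X8.22 Y-4.74 E0.1540
G1 X9.49 Y0.00 E0.1848
G1 X8.22 Y4.74 E0.2156
G1 X4.74 Y8.22 E0.2464
G1 X0.00 Y9.49 E0.2772
G1 X-4.74 Y8.22 E0.3080
G1 X-8.22 Y4.74 E0.3388
G1 X-9.49 Y0.00 E0.3696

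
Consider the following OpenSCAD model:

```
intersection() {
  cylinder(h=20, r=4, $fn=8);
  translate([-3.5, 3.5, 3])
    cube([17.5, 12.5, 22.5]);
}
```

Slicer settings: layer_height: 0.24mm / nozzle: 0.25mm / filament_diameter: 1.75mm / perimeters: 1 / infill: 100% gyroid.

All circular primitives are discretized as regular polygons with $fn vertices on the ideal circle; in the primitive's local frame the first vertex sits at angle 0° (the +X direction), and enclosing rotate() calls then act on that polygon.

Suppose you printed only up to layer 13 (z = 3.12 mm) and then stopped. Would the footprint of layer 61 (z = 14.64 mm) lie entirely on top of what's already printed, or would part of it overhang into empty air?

entirely on top

Compare the two slices. At z = 3.12: the r=4 cylinder contributes a regular 8-gon of circumradius 4 (area = (8/2)·4.000²·sin(360°/8) = 45.25 mm²); the cube at (-3.5, 3.5) (footprint 17.5×12.5) is included at this height (area 218.75 mm²); Taking the intersection: the 17.5×12.5 cube at (-3.5, 3.5) partially overlaps the r=4 cylinder; clipping to the common part keeps 0.60 mm² — area = 0.60 mm². At z = 14.64: the r=4 cylinder contributes a regular 8-gon of circumradius 4 (area = (8/2)·4.000²·sin(360°/8) = 45.25 mm²); the cube at (-3.5, 3.5) is present — its section is the full 17.5×12.5 rectangle (area 218.75 mm²); Taking the intersection: the 17.5×12.5 cube at (-3.5, 3.5) partially overlaps the r=4 cylinder; clipping to the common part keeps 0.60 mm² — area = 0.60 mm². Checking containment: the cross-section at z = 14.64 is a subset of the cross-section at z = 3.12.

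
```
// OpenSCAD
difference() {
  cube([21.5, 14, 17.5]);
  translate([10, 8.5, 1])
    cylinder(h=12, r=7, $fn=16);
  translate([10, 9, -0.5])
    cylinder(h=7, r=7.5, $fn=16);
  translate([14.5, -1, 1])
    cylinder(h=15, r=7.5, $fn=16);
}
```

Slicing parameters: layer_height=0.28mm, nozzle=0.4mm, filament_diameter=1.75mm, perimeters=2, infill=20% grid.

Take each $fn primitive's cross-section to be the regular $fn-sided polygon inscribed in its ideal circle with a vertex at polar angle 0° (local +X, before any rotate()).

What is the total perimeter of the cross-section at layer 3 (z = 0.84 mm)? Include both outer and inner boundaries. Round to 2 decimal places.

94.37 mm

At z = 0.84 mm: the cube (footprint 21.5×14) is included at this height (perimeter 71.00 mm); the cylinder at (10, 8.5) does not reach this height (z outside [1, 13]); the r=7.5 cylinder at (10, 9) gives a regular 16-gon of circumradius 7.5 (constant along its height) (perimeter = 2·16·7.500·sin(180°/16) = 46.82 mm); the cylinder at (14.5, -1) is not intersected at this z (z outside [1, 16]); Subtracting the remaining from the first: starting from the 21.5×14 cube, the r=7.5 cylinder at (10, 9) partially overlaps it — only the 154.00 mm² overlap (of its 172.21 mm²) is removed, clipping the outline — boundary = 94.37 mm. Overall, the cross-section is a single solid region. Total boundary length (outer) = 94.37 mm.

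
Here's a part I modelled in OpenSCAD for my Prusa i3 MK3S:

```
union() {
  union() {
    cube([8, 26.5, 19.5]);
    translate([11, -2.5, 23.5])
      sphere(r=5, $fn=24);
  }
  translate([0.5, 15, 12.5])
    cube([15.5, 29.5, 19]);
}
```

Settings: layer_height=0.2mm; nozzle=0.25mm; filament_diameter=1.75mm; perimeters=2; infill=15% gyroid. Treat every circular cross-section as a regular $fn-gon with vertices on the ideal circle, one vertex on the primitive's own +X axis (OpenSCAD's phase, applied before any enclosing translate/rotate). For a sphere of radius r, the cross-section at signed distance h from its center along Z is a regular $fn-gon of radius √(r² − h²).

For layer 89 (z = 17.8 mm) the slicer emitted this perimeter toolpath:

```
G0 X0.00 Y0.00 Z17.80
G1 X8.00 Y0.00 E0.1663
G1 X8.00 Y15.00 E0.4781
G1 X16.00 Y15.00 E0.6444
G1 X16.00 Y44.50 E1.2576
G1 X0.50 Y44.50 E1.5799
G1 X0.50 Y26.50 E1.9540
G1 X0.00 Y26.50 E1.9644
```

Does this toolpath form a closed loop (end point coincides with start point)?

no

Start point (G0): (0.00, 0.00). End point (last G1): the path does not return to the start — open.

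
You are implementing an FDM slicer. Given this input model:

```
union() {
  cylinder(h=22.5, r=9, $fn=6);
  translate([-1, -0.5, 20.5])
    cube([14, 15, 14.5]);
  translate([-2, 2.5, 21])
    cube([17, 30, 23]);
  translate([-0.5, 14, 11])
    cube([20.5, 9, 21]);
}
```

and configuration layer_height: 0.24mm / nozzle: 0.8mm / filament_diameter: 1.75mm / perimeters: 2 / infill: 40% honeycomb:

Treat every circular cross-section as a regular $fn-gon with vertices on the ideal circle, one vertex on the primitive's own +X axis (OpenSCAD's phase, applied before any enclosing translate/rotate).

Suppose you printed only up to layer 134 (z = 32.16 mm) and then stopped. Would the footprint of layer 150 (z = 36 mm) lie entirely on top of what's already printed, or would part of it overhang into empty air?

entirely on top

Compare the two slices. At z = 32.16: the cylinder does not reach this height (z outside [0, 22.5]); the 14×15 cube at (-1, -0.5) contributes its full rectangle (area 210.00 mm²); the cube at (-2, 2.5) is present — its section is the full 17×30 rectangle (area 510.00 mm²); the cube at (-0.5, 14) is absent (z outside [11, 32]); Combining (union): the regions partially overlap — summed areas 720.00 mm² minus the doubly-counted overlap 168.00 mm² gives 552.00 mm² — area = 552.00 mm². At z = 36: the cylinder does not reach this height (z outside [0, 22.5]); the cube at (-1, -0.5) is absent (z outside [20.5, 35]); the cube at (-2, 2.5) (footprint 17×30) is included at this height (area 510.00 mm²); the cube at (-0.5, 14) is absent (z outside [11, 32]); Taking the union: only the 17×30 cube at (-2, 2.5) is present, so the union is just that shape — area = 510.00 mm². Checking containment: the cross-section at z = 36 is a subset of the cross-section at z = 32.16.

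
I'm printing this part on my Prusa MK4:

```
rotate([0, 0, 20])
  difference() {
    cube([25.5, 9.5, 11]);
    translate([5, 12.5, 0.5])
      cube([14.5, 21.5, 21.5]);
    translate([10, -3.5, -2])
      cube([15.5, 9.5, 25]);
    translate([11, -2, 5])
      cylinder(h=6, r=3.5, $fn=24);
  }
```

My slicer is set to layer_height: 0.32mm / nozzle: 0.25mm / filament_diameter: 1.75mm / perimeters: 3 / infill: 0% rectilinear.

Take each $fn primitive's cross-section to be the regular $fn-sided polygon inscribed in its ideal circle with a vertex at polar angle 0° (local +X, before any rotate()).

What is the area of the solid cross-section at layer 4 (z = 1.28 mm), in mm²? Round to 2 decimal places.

149.25 mm²

At z = 1.28 mm: the cube is present — its section is the full 25.5×9.5 rectangle (area 242.25 mm²); the cube at (5, 12.5) is present — its section is the full 14.5×21.5 rectangle (area 311.75 mm²); the cube at (10, -3.5) (footprint 15.5×9.5) is included at this height (area 147.25 mm²); the cylinder at (11, -2) is absent (z outside [5, 11]); Taking the first minus the rest: starting from the 25.5×9.5 cube (242.25 mm²), the 14.5×21.5 cube at (5, 12.5) misses the remaining region (no effect); the 15.5×9.5 cube at (10, -3.5) partially overlaps it — only the 93.00 mm² overlap (of its 147.25 mm²) is removed, clipping the outline — area = 149.25 mm²; (rotated 20° about Z; rotation is an isometry so areas/perimeters/island counts are preserved). Overall, the cross-section is a single solid region. Net area = 149.25 mm².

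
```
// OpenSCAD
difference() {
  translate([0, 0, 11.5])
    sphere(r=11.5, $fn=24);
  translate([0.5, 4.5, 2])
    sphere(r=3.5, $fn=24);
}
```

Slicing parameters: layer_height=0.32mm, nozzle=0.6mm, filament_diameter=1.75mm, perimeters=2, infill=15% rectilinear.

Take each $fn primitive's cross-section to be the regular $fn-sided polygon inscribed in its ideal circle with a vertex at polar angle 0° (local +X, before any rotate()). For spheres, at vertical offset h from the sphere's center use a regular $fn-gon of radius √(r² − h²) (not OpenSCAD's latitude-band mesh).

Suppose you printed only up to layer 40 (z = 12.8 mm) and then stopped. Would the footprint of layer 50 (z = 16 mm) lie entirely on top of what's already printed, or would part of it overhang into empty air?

Compare the two slices. At z = 12.8: the r=11.5 sphere contributes a regular 24-gon of circumradius √(11.5²−1.3²) = 11.426 (area = (24/2)·11.426²·sin(360°/24) = 405.50 mm²); the sphere at (0.5, 4.5) is not intersected at this z (|z−center|=10.800 > r=3.5); Taking the first minus the rest: none of the subtracted shapes is present at this height, so the r=11.5 sphere is unchanged — area = 405.50 mm². At z = 16: the r=11.5 sphere contributes a regular 24-gon of circumradius √(11.5²−4.5²) = 10.583 (area = (24/2)·10.583²·sin(360°/24) = 347.85 mm²); the sphere at (0.5, 4.5) is not intersected at this z (|z−center|=14.000 > r=3.5); After the difference (first − rest): none of the subtracted shapes is present at this height, so the r=11.5 sphere is unchanged — area = 347.85 mm². Checking containment: the cross-section at z = 16 is a subset of the cross-section at z = 12.8.

entirely on top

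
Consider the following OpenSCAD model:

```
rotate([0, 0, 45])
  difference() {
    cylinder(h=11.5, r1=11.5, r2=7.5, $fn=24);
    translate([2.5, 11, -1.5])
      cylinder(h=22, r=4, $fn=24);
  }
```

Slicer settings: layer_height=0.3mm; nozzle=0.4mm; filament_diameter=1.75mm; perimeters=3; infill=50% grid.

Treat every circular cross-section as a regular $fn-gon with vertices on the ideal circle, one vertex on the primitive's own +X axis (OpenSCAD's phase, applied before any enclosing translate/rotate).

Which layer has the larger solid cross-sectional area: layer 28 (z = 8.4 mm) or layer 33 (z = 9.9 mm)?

Layer 28 (z = 8.4): the cone: at t=0.730 of its height the radius interpolates to r₁+(r₂−r₁)t = 8.578, giving a regular 24-gon of that circumradius (area = (24/2)·8.578²·sin(360°/24) = 228.55 mm²); the r=4 cylinder at (2.5, 11) gives a regular 24-gon of circumradius 4 (constant along its height) (area = (24/2)·4.000²·sin(360°/24) = 49.69 mm²); Taking the first minus the rest: starting from the cone (228.55 mm²), the r=4 cylinder at (2.5, 11) partially overlaps it — only the 4.12 mm² overlap (of its 49.69 mm²) is removed, clipping the outline — area = 224.43 mm²; (whole slice rotated 45° about Z — lengths, areas and connectivity unchanged). So its area = 224.43 mm². Layer 33 (z = 9.9): the cone contributes a regular 24-gon of circumradius 8.057 (interpolated between r1=11.5 and r2=7.5 at t=0.861) (area = (24/2)·8.057²·sin(360°/24) = 201.59 mm²); the r=4 cylinder at (2.5, 11) gives a regular 24-gon of circumradius 4 (constant along its height) (area = (24/2)·4.000²·sin(360°/24) = 49.69 mm²); Taking the first minus the rest: starting from the cone (201.59 mm²), the r=4 cylinder at (2.5, 11) partially overlaps it — only the 1.80 mm² overlap (of its 49.69 mm²) is removed, clipping the outline — area = 199.79 mm²; (whole slice rotated 45° about Z — lengths, areas and connectivity unchanged). So its area = 199.79 mm². Layer 28 is larger (224.43 vs 199.79 mm²).

layer 28 (z = 8.4 mm)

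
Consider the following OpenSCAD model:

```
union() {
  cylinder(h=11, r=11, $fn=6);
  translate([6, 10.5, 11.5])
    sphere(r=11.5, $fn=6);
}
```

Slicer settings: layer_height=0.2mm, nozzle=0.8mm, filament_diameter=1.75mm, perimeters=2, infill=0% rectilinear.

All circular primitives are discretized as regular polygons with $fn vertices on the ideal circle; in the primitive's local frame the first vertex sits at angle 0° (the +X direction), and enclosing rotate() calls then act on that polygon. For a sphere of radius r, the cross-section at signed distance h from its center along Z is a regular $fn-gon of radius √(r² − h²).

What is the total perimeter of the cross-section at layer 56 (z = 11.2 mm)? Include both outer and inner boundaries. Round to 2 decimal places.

At z = 11.2 mm: the cylinder does not reach this height (z outside [0, 11]); the r=11.5 sphere at (6, 10.5) contributes a regular 6-gon of circumradius √(11.5²−0.3²) = 11.496 (perimeter = 2·6·11.496·sin(180°/6) = 68.98 mm); Combining (union): only the r=11.5 sphere at (6, 10.5) is present, so the union is just that shape — boundary = 68.98 mm. Overall, the cross-section is a single solid region. Total boundary length (outer) = 68.98 mm.

68.98 mm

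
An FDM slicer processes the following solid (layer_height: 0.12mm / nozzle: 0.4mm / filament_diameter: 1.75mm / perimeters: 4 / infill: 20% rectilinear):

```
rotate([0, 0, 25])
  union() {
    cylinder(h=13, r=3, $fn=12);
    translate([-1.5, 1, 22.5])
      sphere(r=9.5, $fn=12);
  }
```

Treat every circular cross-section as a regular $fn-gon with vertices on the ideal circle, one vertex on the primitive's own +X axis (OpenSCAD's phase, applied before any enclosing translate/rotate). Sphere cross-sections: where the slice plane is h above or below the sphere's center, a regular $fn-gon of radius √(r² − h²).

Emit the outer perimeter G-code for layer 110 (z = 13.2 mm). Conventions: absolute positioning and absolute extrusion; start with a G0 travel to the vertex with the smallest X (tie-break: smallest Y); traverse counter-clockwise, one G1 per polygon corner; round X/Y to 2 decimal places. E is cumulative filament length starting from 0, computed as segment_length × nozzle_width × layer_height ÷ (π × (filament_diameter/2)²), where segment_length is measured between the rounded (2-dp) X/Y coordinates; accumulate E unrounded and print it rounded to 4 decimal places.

G0 X-3.71 Y0.44 Z13.20
G1 X-3.54 Y-0.55 E0.0200
G1 X-2.89 Y-1.32 E0.0402
G1 X-1.95 Y-1.66 E0.0601
G1 X-0.96 Y-1.49 E0.0801
G1 X-0.19 Y-0.84 E0.1003
G1 X0.15 Y0.10 E0.1202
G1 X-0.02 Y1.09 E0.1403
G1 X-0.67 Y1.86 E0.1604
G1 X-1.61 Y2.20 E0.1803
G1 X-2.60 Y2.03 E0.2004
G1 X-3.37 Y1.38 E0.2205
G1 X-3.71 Y0.44 E0.2404

At z = 13.2 mm: the cylinder is not intersected at this z (z outside [0, 13]); the r=9.5 sphere at (-1.5, 1) contributes a regular 12-gon of circumradius √(9.5²−9.3²) = 1.939; Combining (union): only the r=9.5 sphere at (-1.5, 1) is present, so the union is just that shape — 1 connected region; (rotated 25° about Z; rotation is an isometry so areas/perimeters/island counts are preserved). The outline is a single polygon with 12 vertices. Extrusion per mm of travel: 0.4 × 0.12 / (π × 0.875²) = 0.019956. Accumulating E over each segment gives final E = 0.2404.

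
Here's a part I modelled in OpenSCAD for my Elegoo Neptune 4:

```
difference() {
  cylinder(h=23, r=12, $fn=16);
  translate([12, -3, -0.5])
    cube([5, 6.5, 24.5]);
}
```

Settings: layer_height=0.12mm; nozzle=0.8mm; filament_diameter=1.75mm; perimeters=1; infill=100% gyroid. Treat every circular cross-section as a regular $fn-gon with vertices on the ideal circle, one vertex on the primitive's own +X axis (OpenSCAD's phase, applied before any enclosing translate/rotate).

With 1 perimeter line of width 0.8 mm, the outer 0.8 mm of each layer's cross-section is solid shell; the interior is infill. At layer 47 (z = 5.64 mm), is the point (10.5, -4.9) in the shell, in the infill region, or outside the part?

At z = 5.64 mm: the r=12 cylinder contributes a regular 16-gon of circumradius 12; the 5×6.5 cube at (12, -3) contributes its full rectangle; Subtracting the remaining from the first: starting from the r=12 cylinder, the 5×6.5 cube at (12, -3) misses the remaining region (no effect) — 1 connected region. Overall, the cross-section is a single solid region. The nearest boundary edge runs (11.09, -4.59)→(8.49, -8.49); distance from the point to it = 0.32 mm. The point is inside the cross-section, 0.32 mm from the nearest boundary — within the 0.8 mm shell band (1 × 0.8).

shell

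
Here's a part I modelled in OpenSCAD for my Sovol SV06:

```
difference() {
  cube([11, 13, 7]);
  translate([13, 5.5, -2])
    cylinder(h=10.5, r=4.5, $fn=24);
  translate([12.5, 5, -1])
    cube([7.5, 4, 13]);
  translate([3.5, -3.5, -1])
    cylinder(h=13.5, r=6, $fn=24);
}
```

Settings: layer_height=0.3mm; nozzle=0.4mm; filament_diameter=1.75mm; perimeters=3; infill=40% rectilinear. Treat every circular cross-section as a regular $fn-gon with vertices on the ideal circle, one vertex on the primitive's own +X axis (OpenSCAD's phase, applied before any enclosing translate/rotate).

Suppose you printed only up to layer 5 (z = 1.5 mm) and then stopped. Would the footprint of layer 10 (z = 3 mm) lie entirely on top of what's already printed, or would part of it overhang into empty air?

Compare the two slices. At z = 1.5: the cube is present — its section is the full 11×13 rectangle (area 143.00 mm²); the r=4.5 cylinder at (13, 5.5) contributes a regular 24-gon of circumradius 4.5 (area = (24/2)·4.500²·sin(360°/24) = 62.89 mm²); the cube at (12.5, 5) (footprint 7.5×4) is included at this height (area 30.00 mm²); the r=6 cylinder at (3.5, -3.5) contributes a regular 24-gon of circumradius 6 (area = (24/2)·6.000²·sin(360°/24) = 111.81 mm²); Taking the first minus the rest: starting from the 11×13 cube (143.00 mm²), the r=4.5 cylinder at (13, 5.5) partially overlaps it — only the 14.17 mm² overlap (of its 62.89 mm²) is removed, clipping the outline; the 7.5×4 cube at (12.5, 5) misses the remaining region (no effect); the r=6 cylinder at (3.5, -3.5) partially overlaps it — only the 15.70 mm² overlap (of its 111.81 mm²) is removed, clipping the outline — area = 113.13 mm². At z = 3: the cube is present — its section is the full 11×13 rectangle (area 143.00 mm²); the r=4.5 cylinder at (13, 5.5) gives a regular 24-gon of circumradius 4.5 (constant along its height) (area = (24/2)·4.500²·sin(360°/24) = 62.89 mm²); the 7.5×4 cube at (12.5, 5) contributes its full rectangle (area 30.00 mm²); the r=6 cylinder at (3.5, -3.5) gives a regular 24-gon of circumradius 6 (constant along its height) (area = (24/2)·6.000²·sin(360°/24) = 111.81 mm²); After the difference (first − rest): starting from the 11×13 cube (143.00 mm²), the r=4.5 cylinder at (13, 5.5) partially overlaps it — only the 14.17 mm² overlap (of its 62.89 mm²) is removed, clipping the outline; the 7.5×4 cube at (12.5, 5) misses the remaining region (no effect); the r=6 cylinder at (3.5, -3.5) partially overlaps it — only the 15.70 mm² overlap (of its 111.81 mm²) is removed, clipping the outline — area = 113.13 mm². Checking containment: the cross-section at z = 3 is a subset of the cross-section at z = 1.5.

entirely on top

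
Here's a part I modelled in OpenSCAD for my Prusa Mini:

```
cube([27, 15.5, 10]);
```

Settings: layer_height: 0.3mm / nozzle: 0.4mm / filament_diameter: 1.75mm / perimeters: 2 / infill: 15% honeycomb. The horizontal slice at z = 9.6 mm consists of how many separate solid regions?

1

At z = 9.6 mm: the cube (footprint 27×15.5) is included at this height. The result has 1 disconnected region.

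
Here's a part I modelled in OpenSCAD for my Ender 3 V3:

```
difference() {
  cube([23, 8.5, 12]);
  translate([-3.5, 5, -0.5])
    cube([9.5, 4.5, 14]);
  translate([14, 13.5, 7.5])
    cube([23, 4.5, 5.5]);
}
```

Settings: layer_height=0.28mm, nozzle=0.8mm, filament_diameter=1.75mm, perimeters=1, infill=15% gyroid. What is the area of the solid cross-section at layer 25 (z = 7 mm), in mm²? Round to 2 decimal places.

174.50 mm²

At z = 7 mm: the cube is present — its section is the full 23×8.5 rectangle (area 195.50 mm²); the cube at (-3.5, 5) is present — its section is the full 9.5×4.5 rectangle (area 42.75 mm²); the cube at (14, 13.5) is absent (z outside [7.5, 13]); Subtracting the remaining from the first: starting from the 23×8.5 cube (195.50 mm²), the 9.5×4.5 cube at (-3.5, 5) partially overlaps it — only the 21.00 mm² overlap (of its 42.75 mm²) is removed, clipping the outline — area = 174.50 mm². Overall, the cross-section is a single solid region. Net area = 174.50 mm².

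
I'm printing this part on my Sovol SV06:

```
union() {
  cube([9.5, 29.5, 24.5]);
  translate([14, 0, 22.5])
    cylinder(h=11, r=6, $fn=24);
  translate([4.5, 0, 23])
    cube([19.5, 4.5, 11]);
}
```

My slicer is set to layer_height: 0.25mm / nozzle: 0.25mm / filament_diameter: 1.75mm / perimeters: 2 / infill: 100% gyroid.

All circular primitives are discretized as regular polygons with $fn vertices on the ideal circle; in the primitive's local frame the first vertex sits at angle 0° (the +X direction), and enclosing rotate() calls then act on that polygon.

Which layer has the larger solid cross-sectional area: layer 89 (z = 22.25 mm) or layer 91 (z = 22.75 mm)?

Layer 89 (z = 22.25): the cube (footprint 9.5×29.5) is included at this height (area 280.25 mm²); the cylinder at (14, 0) is absent (z outside [22.5, 33.5]); the cube at (4.5, 0) is absent (z outside [23, 34]); Combining (union): only the 9.5×29.5 cube is present, so the union is just that shape — area = 280.25 mm². So its area = 280.25 mm². Layer 91 (z = 22.75): the 9.5×29.5 cube contributes its full rectangle (area 280.25 mm²); the r=6 cylinder at (14, 0) gives a regular 24-gon of circumradius 6 (constant along its height) (area = (24/2)·6.000²·sin(360°/24) = 111.81 mm²); the cube at (4.5, 0) is absent (z outside [23, 34]); Merging all regions: the regions partially overlap — summed areas 392.06 mm² minus the doubly-counted overlap 3.93 mm² gives 388.13 mm² — area = 388.13 mm². So its area = 388.13 mm². Layer 91 is larger (388.13 vs 280.25 mm²).

layer 91 (z = 22.75 mm)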